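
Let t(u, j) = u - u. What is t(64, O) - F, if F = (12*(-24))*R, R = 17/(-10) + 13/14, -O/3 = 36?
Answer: -7776/35 ≈ -222.17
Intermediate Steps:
O = -108 (O = -3*36 = -108)
R = -27/35 (R = 17*(-⅒) + 13*(1/14) = -17/10 + 13/14 = -27/35 ≈ -0.77143)
t(u, j) = 0
F = 7776/35 (F = (12*(-24))*(-27/35) = -288*(-27/35) = 7776/35 ≈ 222.17)
t(64, O) - F = 0 - 1*7776/35 = 0 - 7776/35 = -7776/35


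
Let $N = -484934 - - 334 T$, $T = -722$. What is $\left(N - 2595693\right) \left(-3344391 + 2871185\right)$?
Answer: $1571883860650$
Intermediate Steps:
$N = -726082$ ($N = -484934 - \left(-334\right) \left(-722\right) = -484934 - 241148 = -726082$)
$\left(N - 2595693\right) \left(-3344391 + 2871185\right) = \left(-726082 - 2595693\right) \left(-3344391 + 2871185\right) = \left(-3321775\right) \left(-473206\right) = 1571883860650$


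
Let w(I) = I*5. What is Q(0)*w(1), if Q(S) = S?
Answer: 0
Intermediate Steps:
w(I) = 5*I
Q(0)*w(1) = 0*(5*1) = 0*5 = 0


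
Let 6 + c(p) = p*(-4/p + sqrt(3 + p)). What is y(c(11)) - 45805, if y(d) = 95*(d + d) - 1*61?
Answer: -47766 + 2090*sqrt(14) ≈ -39946.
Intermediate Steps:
c(p) = -6 + p*(sqrt(3 + p) - 4/p) (c(p) = -6 + p*(-4/p + sqrt(3 + p)) = -6 + p*(sqrt(3 + p) - 4/p))
y(d) = -61 + 190*d (y(d) = 95*(2*d) - 61 = 190*d - 61 = -61 + 190*d)
y(c(11)) - 45805 = (-61 + 190*(-10 + 11*sqrt(3 + 11))) - 45805 = (-61 + 190*(-10 + 11*sqrt(14))) - 45805 = (-61 + (-1900 + 2090*sqrt(14))) - 45805 = (-1961 + 2090*sqrt(14)) - 45805 = -47766 + 2090*sqrt(14)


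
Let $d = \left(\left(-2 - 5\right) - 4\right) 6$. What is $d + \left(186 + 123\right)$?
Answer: $243$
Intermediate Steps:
$d = -66$ ($d = \left(\left(-2 - 5\right) - 4\right) 6 = \left(-7 - 4\right) 6 = \left(-11\right) 6 = -66$)
$d + \left(186 + 123\right) = -66 + \left(186 + 123\right) = -66 + 309 = 243$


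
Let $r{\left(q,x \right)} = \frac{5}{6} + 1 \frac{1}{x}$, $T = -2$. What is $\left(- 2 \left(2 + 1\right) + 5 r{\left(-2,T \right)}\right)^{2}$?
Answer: $\frac{169}{9} \approx 18.778$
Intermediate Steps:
$r{\left(q,x \right)} = \frac{5}{6} + \frac{1}{x}$ ($r{\left(q,x \right)} = 5 \cdot \frac{1}{6} + \frac{1}{x} = \frac{5}{6} + \frac{1}{x}$)
$\left(- 2 \left(2 + 1\right) + 5 r{\left(-2,T \right)}\right)^{2} = \left(- 2 \left(2 + 1\right) + 5 \left(\frac{5}{6} + \frac{1}{-2}\right)\right)^{2} = \left(\left(-2\right) 3 + 5 \left(\frac{5}{6} - \frac{1}{2}\right)\right)^{2} = \left(-6 + 5 \cdot \frac{1}{3}\right)^{2} = \left(-6 + \frac{5}{3}\right)^{2} = \left(- \frac{13}{3}\right)^{2} = \frac{169}{9}$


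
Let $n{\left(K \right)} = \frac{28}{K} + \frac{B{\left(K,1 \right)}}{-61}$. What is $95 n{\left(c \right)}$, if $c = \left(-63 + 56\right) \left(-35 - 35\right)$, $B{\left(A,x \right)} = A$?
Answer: $- \frac{323532}{427} \approx -757.69$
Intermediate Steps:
$c = 490$ ($c = \left(-7\right) \left(-70\right) = 490$)
$n{\left(K \right)} = \frac{28}{K} - \frac{K}{61}$ ($n{\left(K \right)} = \frac{28}{K} + \frac{K}{-61} = \frac{28}{K} + K \left(- \frac{1}{61}\right) = \frac{28}{K} - \frac{K}{61}$)
$95 n{\left(c \right)} = 95 \left(\frac{28}{490} - \frac{490}{61}\right) = 95 \left(28 \cdot \frac{1}{490} - \frac{490}{61}\right) = 95 \left(\frac{2}{35} - \frac{490}{61}\right) = 95 \left(- \frac{17028}{2135}\right) = - \frac{323532}{427}$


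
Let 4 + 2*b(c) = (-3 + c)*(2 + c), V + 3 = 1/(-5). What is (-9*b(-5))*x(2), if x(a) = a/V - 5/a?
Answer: 1125/4 ≈ 281.25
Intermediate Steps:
V = -16/5 (V = -3 + 1/(-5) = -3 - ⅕ = -16/5 ≈ -3.2000)
x(a) = -5/a - 5*a/16 (x(a) = a/(-16/5) - 5/a = a*(-5/16) - 5/a = -5*a/16 - 5/a = -5/a - 5*a/16)
b(c) = -2 + (-3 + c)*(2 + c)/2 (b(c) = -2 + ((-3 + c)*(2 + c))/2 = -2 + (-3 + c)*(2 + c)/2)
(-9*b(-5))*x(2) = (-9*(-5 + (½)*(-5)² - ½*(-5)))*(-5/2 - 5/16*2) = (-9*(-5 + (½)*25 + 5/2))*(-5*½ - 5/8) = (-9*(-5 + 25/2 + 5/2))*(-5/2 - 5/8) = -9*10*(-25/8) = -90*(-25/8) = 1125/4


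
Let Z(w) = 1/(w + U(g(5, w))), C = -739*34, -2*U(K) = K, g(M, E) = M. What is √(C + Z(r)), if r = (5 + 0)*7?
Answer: 2*I*√26539305/65 ≈ 158.51*I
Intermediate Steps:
r = 35 (r = 5*7 = 35)
U(K) = -K/2
C = -25126
Z(w) = 1/(-5/2 + w) (Z(w) = 1/(w - ½*5) = 1/(w - 5/2) = 1/(-5/2 + w))
√(C + Z(r)) = √(-25126 + 2/(-5 + 2*35)) = √(-25126 + 2/(-5 + 70)) = √(-25126 + 2/65) = √(-1633188/65) = 2*I*√26539305/65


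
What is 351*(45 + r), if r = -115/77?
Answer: 1175850/77 ≈ 15271.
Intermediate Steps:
r = -115/77 (r = -115*1/77 = -115/77 ≈ -1.4935)
351*(45 + r) = 351*(45 - 115/77) = 351*(3350/77) = 1175850/77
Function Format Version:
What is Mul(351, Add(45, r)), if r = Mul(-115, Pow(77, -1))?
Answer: Rational(1175850, 77) ≈ 15271.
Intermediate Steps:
r = Rational(-115, 77) (r = Mul(-115, Rational(1, 77)) = Rational(-115, 77) ≈ -1.4935)
Mul(351, Add(45, r)) = Mul(351, Add(45, Rational(-115, 77))) = Mul(351, Rational(3350, 77)) = Rational(1175850, 77)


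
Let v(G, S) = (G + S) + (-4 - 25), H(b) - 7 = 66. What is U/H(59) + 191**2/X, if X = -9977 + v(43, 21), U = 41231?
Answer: 407255489/725766 ≈ 561.14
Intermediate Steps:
H(b) = 73 (H(b) = 7 + 66 = 73)
v(G, S) = -29 + G + S (v(G, S) = (G + S) - 29 = -29 + G + S)
X = -9942 (X = -9977 + (-29 + 43 + 21) = -9977 + 35 = -9942)
U/H(59) + 191**2/X = 41231/73 + 191**2/(-9942) = 41231*(1/73) + 36481*(-1/9942) = 41231/73 - 36481/9942 = 407255489/725766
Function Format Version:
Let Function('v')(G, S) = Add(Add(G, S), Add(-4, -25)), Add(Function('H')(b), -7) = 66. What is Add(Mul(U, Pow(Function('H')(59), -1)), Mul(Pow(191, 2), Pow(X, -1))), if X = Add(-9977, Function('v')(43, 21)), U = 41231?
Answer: Rational(407255489, 725766) ≈ 561.14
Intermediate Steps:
Function('H')(b) = 73 (Function('H')(b) = Add(7, 66) = 73)
Function('v')(G, S) = Add(-29, G, S) (Function('v')(G, S) = Add(Add(G, S), -29) = Add(-29, G, S))
X = -9942 (X = Add(-9977, Add(-29, 43, 21)) = Add(-9977, 35) = -9942)
Add(Mul(U, Pow(Function('H')(59), -1)), Mul(Pow(191, 2), Pow(X, -1))) = Add(Mul(41231, Pow(73, -1)), Mul(Pow(191, 2), Pow(-9942, -1))) = Add(Mul(41231, Rational(1, 73)), Mul(36481, Rational(-1, 9942))) = Add(Rational(41231, 73), Rational(-36481, 9942)) = Rational(407255489, 725766)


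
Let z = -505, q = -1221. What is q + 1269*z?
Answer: -642066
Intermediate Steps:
q + 1269*z = -1221 + 1269*(-505) = -1221 - 640845 = -642066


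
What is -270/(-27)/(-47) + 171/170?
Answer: 6337/7990 ≈ 0.79312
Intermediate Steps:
-270/(-27)/(-47) + 171/170 = -270*(-1/27)*(-1/47) + 171*(1/170) = 10*(-1/47) + 171/170 = -10/47 + 171/170 = 6337/7990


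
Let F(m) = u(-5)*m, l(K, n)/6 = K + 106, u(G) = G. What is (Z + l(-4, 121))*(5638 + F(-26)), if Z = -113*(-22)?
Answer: 17869264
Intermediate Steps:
l(K, n) = 636 + 6*K (l(K, n) = 6*(K + 106) = 6*(106 + K) = 636 + 6*K)
Z = 2486
F(m) = -5*m
(Z + l(-4, 121))*(5638 + F(-26)) = (2486 + (636 + 6*(-4)))*(5638 - 5*(-26)) = (2486 + (636 - 24))*(5638 + 130) = (2486 + 612)*5768 = 3098*5768 = 17869264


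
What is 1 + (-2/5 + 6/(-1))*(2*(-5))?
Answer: 65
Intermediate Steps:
1 + (-2/5 + 6/(-1))*(2*(-5)) = 1 + (-2*⅕ + 6*(-1))*(-10) = 1 + (-⅖ - 6)*(-10) = 1 - 32/5*(-10) = 1 + 64 = 65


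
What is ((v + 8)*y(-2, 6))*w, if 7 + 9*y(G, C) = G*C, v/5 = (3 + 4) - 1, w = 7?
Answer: -5054/9 ≈ -561.56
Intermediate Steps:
v = 30 (v = 5*((3 + 4) - 1) = 5*(7 - 1) = 5*6 = 30)
y(G, C) = -7/9 + C*G/9 (y(G, C) = -7/9 + (G*C)/9 = -7/9 + (C*G)/9 = -7/9 + C*G/9)
((v + 8)*y(-2, 6))*w = ((30 + 8)*(-7/9 + (⅑)*6*(-2)))*7 = (38*(-7/9 - 4/3))*7 = (38*(-19/9))*7 = -722/9*7 = -5054/9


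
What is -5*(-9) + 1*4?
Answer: 49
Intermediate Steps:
-5*(-9) + 1*4 = 45 + 4 = 49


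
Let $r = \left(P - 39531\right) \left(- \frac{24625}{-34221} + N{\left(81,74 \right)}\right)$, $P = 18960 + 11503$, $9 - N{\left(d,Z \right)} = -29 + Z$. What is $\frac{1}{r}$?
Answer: $\frac{34221}{10948077508} \approx 3.1258 \cdot 10^{-6}$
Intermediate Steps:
$N{\left(d,Z \right)} = 38 - Z$ ($N{\left(d,Z \right)} = 9 - \left(-29 + Z\right) = 38 - Z$)
$P = 30463$
$r = \frac{10948077508}{34221}$ ($r = \left(30463 - 39531\right) \left(- \frac{24625}{-34221} + \left(38 - 74\right)\right) = - 9068 \left(\left(-24625\right) \left(- \frac{1}{34221}\right) + \left(38 - 74\right)\right) = - 9068 \left(\frac{24625}{34221} - 36\right) = \left(-9068\right) \left(- \frac{1207331}{34221}\right) = \frac{10948077508}{34221} \approx 3.1992 \cdot 10^{5}$)
$\frac{1}{r} = \frac{1}{\frac{10948077508}{34221}} = \frac{34221}{10948077508}$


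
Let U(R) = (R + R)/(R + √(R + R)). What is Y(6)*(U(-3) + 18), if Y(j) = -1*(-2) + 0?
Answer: 192/5 + 4*I*√6/5 ≈ 38.4 + 1.9596*I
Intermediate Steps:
Y(j) = 2 (Y(j) = 2 + 0 = 2)
U(R) = 2*R/(R + √2*√R) (U(R) = (2*R)/(R + √(2*R)) = (2*R)/(R + √2*√R) = 2*R/(R + √2*√R))
Y(6)*(U(-3) + 18) = 2*(2*(-3)/(-3 + √2*√(-3)) + 18) = 2*(2*(-3)/(-3 + √2*(I*√3)) + 18) = 2*(2*(-3)/(-3 + I*√6) + 18) = 2*(-6/(-3 + I*√6) + 18) = 2*(18 - 6/(-3 + I*√6)) = 36 - 12/(-3 + I*√6)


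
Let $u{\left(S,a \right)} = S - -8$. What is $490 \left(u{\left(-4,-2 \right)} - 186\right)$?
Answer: $-89180$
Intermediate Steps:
$u{\left(S,a \right)} = 8 + S$ ($u{\left(S,a \right)} = S + 8 = 8 + S$)
$490 \left(u{\left(-4,-2 \right)} - 186\right) = 490 \left(\left(8 - 4\right) - 186\right) = 490 \left(4 + \left(-226 + 40\right)\right) = 490 \left(4 - 186\right) = 490 \left(-182\right) = -89180$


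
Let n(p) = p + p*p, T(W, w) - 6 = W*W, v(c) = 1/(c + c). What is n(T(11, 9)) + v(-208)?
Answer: 6762495/416 ≈ 16256.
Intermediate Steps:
v(c) = 1/(2*c)
T(W, w) = 6 + W**2 (T(W, w) = 6 + W*W = 6 + W**2)
n(p) = p + p**2
n(T(11, 9)) + v(-208) = (6 + 11**2)*(1 + (6 + 11**2)) + (1/2)/(-208) = (6 + 121)*(1 + (6 + 121)) + (1/2)*(-1/208) = 127*(1 + 127) - 1/416 = 127*128 - 1/416 = 16256 - 1/416 = 6762495/416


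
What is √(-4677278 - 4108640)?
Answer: I*√8785918 ≈ 2964.1*I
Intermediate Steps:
√(-4677278 - 4108640) = √(-8785918) = I*√8785918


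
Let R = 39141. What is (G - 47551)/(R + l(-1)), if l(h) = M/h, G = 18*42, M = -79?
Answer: -9359/7844 ≈ -1.1931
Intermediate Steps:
G = 756
l(h) = -79/h
(G - 47551)/(R + l(-1)) = (756 - 47551)/(39141 - 79/(-1)) = -46795/(39141 - 79*(-1)) = -46795/(39141 + 79) = -46795/39220 = -46795*1/39220 = -9359/7844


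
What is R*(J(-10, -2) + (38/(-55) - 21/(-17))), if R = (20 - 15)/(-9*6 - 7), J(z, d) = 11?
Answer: -10794/11407 ≈ -0.94626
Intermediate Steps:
R = -5/61 (R = 5/(-54 - 7) = 5/(-61) = 5*(-1/61) = -5/61 ≈ -0.081967)
R*(J(-10, -2) + (38/(-55) - 21/(-17))) = -5*(11 + (38/(-55) - 21/(-17)))/61 = -5*(11 + (38*(-1/55) - 21*(-1/17)))/61 = -5*(11 + (-38/55 + 21/17))/61 = -5*(11 + 509/935)/61 = -5/61*10794/935 = -10794/11407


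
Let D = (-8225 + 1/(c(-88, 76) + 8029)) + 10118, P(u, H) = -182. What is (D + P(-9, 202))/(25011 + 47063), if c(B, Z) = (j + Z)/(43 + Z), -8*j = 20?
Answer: 467115011/19676706518 ≈ 0.023739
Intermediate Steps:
j = -5/2 (j = -1/8*20 = -5/2 ≈ -2.5000)
c(B, Z) = (-5/2 + Z)/(43 + Z)
D = 516802285/273007 (D = (-8225 + 1/((-5/2 + 76)/(43 + 76) + 8029)) + 10118 = (-8225 + 1/((147/2)/119 + 8029)) + 10118 = (-8225 + 1/((1/119)*(147/2) + 8029)) + 10118 = (-8225 + 1/(21/34 + 8029)) + 10118 = (-8225 + 1/(273007/34)) + 10118 = (-8225 + 34/273007) + 10118 = -2245482541/273007 + 10118 = 516802285/273007 ≈ 1893.0)
(D + P(-9, 202))/(25011 + 47063) = (516802285/273007 - 182)/(25011 + 47063) = (467115011/273007)/72074 = (467115011/273007)*(1/72074) = 467115011/19676706518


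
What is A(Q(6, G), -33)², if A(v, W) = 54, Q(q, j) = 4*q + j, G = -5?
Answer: 2916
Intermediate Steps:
Q(q, j) = j + 4*q
A(Q(6, G), -33)² = 54² = 2916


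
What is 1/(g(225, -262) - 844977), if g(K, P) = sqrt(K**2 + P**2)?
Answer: -844977/713986011260 - sqrt(119269)/713986011260 ≈ -1.1839e-6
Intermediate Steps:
1/(g(225, -262) - 844977) = 1/(sqrt(225**2 + (-262)**2) - 844977) = 1/(sqrt(50625 + 68644) - 844977) = 1/(sqrt(119269) - 844977) = 1/(-844977 + sqrt(119269))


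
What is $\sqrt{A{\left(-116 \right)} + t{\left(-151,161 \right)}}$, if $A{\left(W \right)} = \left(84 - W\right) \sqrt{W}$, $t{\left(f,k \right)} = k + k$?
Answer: $\sqrt{322 + 400 i \sqrt{29}} \approx 35.355 + 30.463 i$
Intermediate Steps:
$t{\left(f,k \right)} = 2 k$
$A{\left(W \right)} = \sqrt{W} \left(84 - W\right)$
$\sqrt{A{\left(-116 \right)} + t{\left(-151,161 \right)}} = \sqrt{\sqrt{-116} \left(84 - -116\right) + 2 \cdot 161} = \sqrt{2 i \sqrt{29} \left(84 + 116\right) + 322} = \sqrt{2 i \sqrt{29} \cdot 200 + 322} = \sqrt{400 i \sqrt{29} + 322} = \sqrt{322 + 400 i \sqrt{29}}$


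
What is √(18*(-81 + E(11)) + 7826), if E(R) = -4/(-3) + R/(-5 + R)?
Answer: 5*√257 ≈ 80.156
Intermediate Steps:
E(R) = 4/3 + R/(-5 + R) (E(R) = -4*(-⅓) + R/(-5 + R) = 4/3 + R/(-5 + R))
√(18*(-81 + E(11)) + 7826) = √(18*(-81 + (-20 + 7*11)/(3*(-5 + 11))) + 7826) = √(18*(-81 + (⅓)*(-20 + 77)/6) + 7826) = √(18*(-81 + (⅓)*(⅙)*57) + 7826) = √(18*(-81 + 19/6) + 7826) = √(18*(-467/6) + 7826) = √(-1401 + 7826) = √6425 = 5*√257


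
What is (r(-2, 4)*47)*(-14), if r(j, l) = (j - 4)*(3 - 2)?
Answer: 3948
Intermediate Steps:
r(j, l) = -4 + j (r(j, l) = (-4 + j)*1 = -4 + j)
(r(-2, 4)*47)*(-14) = ((-4 - 2)*47)*(-14) = -6*47*(-14) = -282*(-14) = 3948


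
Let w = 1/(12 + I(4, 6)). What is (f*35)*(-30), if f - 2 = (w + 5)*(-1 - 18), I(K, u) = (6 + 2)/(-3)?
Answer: 199575/2 ≈ 99788.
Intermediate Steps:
I(K, u) = -8/3 (I(K, u) = 8*(-⅓) = -8/3)
w = 3/28 (w = 1/(12 - 8/3) = 1/(28/3) = 3/28 ≈ 0.10714)
f = -2661/28 (f = 2 + (3/28 + 5)*(-1 - 18) = 2 + (143/28)*(-19) = 2 - 2717/28 = -2661/28 ≈ -95.036)
(f*35)*(-30) = -2661/28*35*(-30) = -13305/4*(-30) = 199575/2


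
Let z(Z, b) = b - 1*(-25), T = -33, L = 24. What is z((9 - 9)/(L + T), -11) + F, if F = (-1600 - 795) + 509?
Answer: -1872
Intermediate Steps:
z(Z, b) = 25 + b (z(Z, b) = b + 25 = 25 + b)
F = -1886 (F = -2395 + 509 = -1886)
z((9 - 9)/(L + T), -11) + F = (25 - 11) - 1886 = 14 - 1886 = -1872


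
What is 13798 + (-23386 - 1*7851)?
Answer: -17439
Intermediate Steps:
13798 + (-23386 - 1*7851) = 13798 + (-23386 - 7851) = 13798 - 31237 = -17439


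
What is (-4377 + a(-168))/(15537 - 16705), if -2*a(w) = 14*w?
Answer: 3201/1168 ≈ 2.7406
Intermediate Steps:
a(w) = -7*w
(-4377 + a(-168))/(15537 - 16705) = (-4377 - 7*(-168))/(15537 - 16705) = (-4377 + 1176)/(-1168) = -3201*(-1/1168) = 3201/1168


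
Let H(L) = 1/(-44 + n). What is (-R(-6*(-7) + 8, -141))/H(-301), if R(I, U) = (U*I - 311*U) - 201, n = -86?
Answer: 4758000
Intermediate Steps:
R(I, U) = -201 - 311*U + I*U (R(I, U) = (I*U - 311*U) - 201 = (-311*U + I*U) - 201 = -201 - 311*U + I*U)
H(L) = -1/130 (H(L) = 1/(-44 - 86) = 1/(-130) = -1/130)
(-R(-6*(-7) + 8, -141))/H(-301) = (-(-201 - 311*(-141) + (-6*(-7) + 8)*(-141)))/(-1/130) = -(-201 + 43851 + (42 + 8)*(-141))*(-130) = -(-201 + 43851 + 50*(-141))*(-130) = -(-201 + 43851 - 7050)*(-130) = -1*36600*(-130) = -36600*(-130) = 4758000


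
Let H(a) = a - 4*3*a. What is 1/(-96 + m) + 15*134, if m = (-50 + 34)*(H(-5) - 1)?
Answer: 1929599/960 ≈ 2010.0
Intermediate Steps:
H(a) = -11*a (H(a) = a - 12*a = -11*a)
m = -864 (m = (-50 + 34)*(-11*(-5) - 1) = -16*(55 - 1) = -16*54 = -864)
1/(-96 + m) + 15*134 = 1/(-96 - 864) + 15*134 = 1/(-960) + 2010 = -1/960 + 2010 = 1929599/960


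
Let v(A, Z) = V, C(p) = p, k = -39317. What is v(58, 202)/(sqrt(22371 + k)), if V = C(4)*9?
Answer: -18*I*sqrt(16946)/8473 ≈ -0.27655*I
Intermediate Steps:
V = 36 (V = 4*9 = 36)
v(A, Z) = 36
v(58, 202)/(sqrt(22371 + k)) = 36/(sqrt(22371 - 39317)) = 36/(sqrt(-16946)) = 36/((I*sqrt(16946))) = 36*(-I*sqrt(16946)/16946) = -18*I*sqrt(16946)/8473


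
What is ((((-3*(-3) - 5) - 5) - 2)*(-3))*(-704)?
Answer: -6336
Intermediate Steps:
((((-3*(-3) - 5) - 5) - 2)*(-3))*(-704) = ((((9 - 5) - 5) - 2)*(-3))*(-704) = (((4 - 5) - 2)*(-3))*(-704) = ((-1 - 2)*(-3))*(-704) = -3*(-3)*(-704) = 9*(-704) = -6336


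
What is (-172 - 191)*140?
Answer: -50820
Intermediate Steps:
(-172 - 191)*140 = -363*140 = -50820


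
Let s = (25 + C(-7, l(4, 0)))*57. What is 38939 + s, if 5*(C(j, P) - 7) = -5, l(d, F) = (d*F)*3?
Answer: 40706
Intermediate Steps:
l(d, F) = 3*F*d (l(d, F) = (F*d)*3 = 3*F*d)
C(j, P) = 6 (C(j, P) = 7 + (⅕)*(-5) = 7 - 1 = 6)
s = 1767 (s = (25 + 6)*57 = 31*57 = 1767)
38939 + s = 38939 + 1767 = 40706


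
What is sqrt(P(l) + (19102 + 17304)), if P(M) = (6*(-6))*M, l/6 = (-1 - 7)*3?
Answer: sqrt(41590) ≈ 203.94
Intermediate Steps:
l = -144 (l = 6*((-1 - 7)*3) = 6*(-8*3) = 6*(-24) = -144)
P(M) = -36*M
sqrt(P(l) + (19102 + 17304)) = sqrt(-36*(-144) + (19102 + 17304)) = sqrt(5184 + 36406) = sqrt(41590)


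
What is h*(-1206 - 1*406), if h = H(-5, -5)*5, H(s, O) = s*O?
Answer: -201500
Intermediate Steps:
H(s, O) = O*s
h = 125 (h = -5*(-5)*5 = 25*5 = 125)
h*(-1206 - 1*406) = 125*(-1206 - 1*406) = 125*(-1206 - 406) = 125*(-1612) = -201500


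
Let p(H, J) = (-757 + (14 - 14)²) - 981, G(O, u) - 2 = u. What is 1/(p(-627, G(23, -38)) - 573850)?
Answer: -1/575588 ≈ -1.7374e-6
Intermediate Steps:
G(O, u) = 2 + u
p(H, J) = -1738 (p(H, J) = (-757 + 0²) - 981 = (-757 + 0) - 981 = -757 - 981 = -1738)
1/(p(-627, G(23, -38)) - 573850) = 1/(-1738 - 573850) = 1/(-575588) = -1/575588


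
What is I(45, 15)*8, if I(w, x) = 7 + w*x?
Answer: 5456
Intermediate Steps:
I(45, 15)*8 = (7 + 45*15)*8 = (7 + 675)*8 = 682*8 = 5456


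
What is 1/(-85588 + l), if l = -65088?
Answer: -1/150676 ≈ -6.6368e-6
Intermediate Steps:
1/(-85588 + l) = 1/(-85588 - 65088) = 1/(-150676) = -1/150676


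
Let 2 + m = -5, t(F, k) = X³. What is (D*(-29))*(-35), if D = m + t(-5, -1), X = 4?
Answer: 57855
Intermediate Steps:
t(F, k) = 64 (t(F, k) = 4³ = 64)
m = -7 (m = -2 - 5 = -7)
D = 57 (D = -7 + 64 = 57)
(D*(-29))*(-35) = (57*(-29))*(-35) = -1653*(-35) = 57855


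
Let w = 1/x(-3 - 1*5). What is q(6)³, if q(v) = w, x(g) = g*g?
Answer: 1/262144 ≈ 3.8147e-6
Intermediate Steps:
x(g) = g²
w = 1/64 (w = 1/((-3 - 1*5)²) = 1/((-3 - 5)²) = 1/((-8)²) = 1/64 ≈ 0.015625)
q(v) = 1/64
q(6)³ = (1/64)³ = 1/262144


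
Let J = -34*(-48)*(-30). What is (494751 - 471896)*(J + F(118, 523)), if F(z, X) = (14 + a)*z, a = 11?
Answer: -1051558550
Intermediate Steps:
F(z, X) = 25*z (F(z, X) = (14 + 11)*z = 25*z)
J = -48960 (J = 1632*(-30) = -48960)
(494751 - 471896)*(J + F(118, 523)) = (494751 - 471896)*(-48960 + 25*118) = 22855*(-48960 + 2950) = 22855*(-46010) = -1051558550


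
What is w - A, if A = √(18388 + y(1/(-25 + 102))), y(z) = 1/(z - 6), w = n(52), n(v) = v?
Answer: 52 - √3907800651/461 ≈ -83.602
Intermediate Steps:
w = 52
y(z) = 1/(-6 + z)
A = √3907800651/461 (A = √(18388 + 1/(-6 + 1/(-25 + 102))) = √(18388 + 1/(-6 + 1/77)) = √(18388 + 1/(-461/77)) = √(18388 - 77/461) = √(8476791/461) = √3907800651/461 ≈ 135.60)
w - A = 52 - √3907800651/461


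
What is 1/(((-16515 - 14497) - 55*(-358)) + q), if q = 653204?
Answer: 1/641882 ≈ 1.5579e-6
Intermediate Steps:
1/(((-16515 - 14497) - 55*(-358)) + q) = 1/(((-16515 - 14497) - 55*(-358)) + 653204) = 1/((-31012 + 19690) + 653204) = 1/(-11322 + 653204) = 1/641882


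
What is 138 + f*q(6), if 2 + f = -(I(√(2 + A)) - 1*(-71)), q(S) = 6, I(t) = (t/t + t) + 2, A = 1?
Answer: -318 - 6*√3 ≈ -328.39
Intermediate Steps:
I(t) = 3 + t (I(t) = (1 + t) + 2 = 3 + t)
f = -76 - √3 (f = -2 - ((3 + √(2 + 1)) - 1*(-71)) = -2 - ((3 + √3) + 71) = -2 - (74 + √3) = -2 + (-74 - √3) = -76 - √3 ≈ -77.732)
138 + f*q(6) = 138 + (-76 - √3)*6 = 138 + (-456 - 6*√3) = -318 - 6*√3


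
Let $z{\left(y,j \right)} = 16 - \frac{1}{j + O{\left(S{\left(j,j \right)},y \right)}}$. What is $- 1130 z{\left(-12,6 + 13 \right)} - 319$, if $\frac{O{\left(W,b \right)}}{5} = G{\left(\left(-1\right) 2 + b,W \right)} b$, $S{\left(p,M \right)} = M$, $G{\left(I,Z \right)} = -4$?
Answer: $- \frac{4764211}{259} \approx -18395.0$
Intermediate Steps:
$O{\left(W,b \right)} = - 20 b$ ($O{\left(W,b \right)} = 5 \left(- 4 b\right) = - 20 b$)
$z{\left(y,j \right)} = 16 - \frac{1}{j - 20 y}$
$- 1130 z{\left(-12,6 + 13 \right)} - 319 = - 1130 \frac{-1 - -3840 + 16 \left(6 + 13\right)}{\left(6 + 13\right) - -240} - 319 = - 1130 \frac{-1 + 3840 + 16 \cdot 19}{19 + 240} - 319 = - 1130 \frac{-1 + 3840 + 304}{259} - 319 = - 1130 \cdot \frac{1}{259} \cdot 4143 - 319 = \left(-1130\right) \frac{4143}{259} - 319 = - \frac{4681590}{259} - 319 = - \frac{4764211}{259}$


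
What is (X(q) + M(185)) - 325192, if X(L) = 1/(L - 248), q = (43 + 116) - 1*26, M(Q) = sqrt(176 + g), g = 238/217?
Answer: -37397081/115 + 3*sqrt(18910)/31 ≈ -3.2518e+5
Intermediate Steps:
g = 34/31 (g = 238*(1/217) = 34/31 ≈ 1.0968)
M(Q) = 3*sqrt(18910)/31 (M(Q) = sqrt(176 + 34/31) = sqrt(5490/31) = 3*sqrt(18910)/31)
q = 133 (q = 159 - 26 = 133)
X(L) = 1/(-248 + L)
(X(q) + M(185)) - 325192 = (1/(-248 + 133) + 3*sqrt(18910)/31) - 325192 = (1/(-115) + 3*sqrt(18910)/31) - 325192 = (-1/115 + 3*sqrt(18910)/31) - 325192 = -37397081/115 + 3*sqrt(18910)/31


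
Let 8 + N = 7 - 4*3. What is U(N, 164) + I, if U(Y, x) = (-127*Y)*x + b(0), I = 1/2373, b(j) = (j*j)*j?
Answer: 642522973/2373 ≈ 2.7076e+5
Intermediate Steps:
b(j) = j³ (b(j) = j²*j = j³)
N = -13 (N = -8 + (7 - 4*3) = -8 + (7 - 12) = -8 - 5 = -13)
I = 1/2373 ≈ 0.00042141
U(Y, x) = -127*Y*x (U(Y, x) = (-127*Y)*x + 0³ = -127*Y*x + 0 = -127*Y*x)
U(N, 164) + I = -127*(-13)*164 + 1/2373 = 270764 + 1/2373 = 642522973/2373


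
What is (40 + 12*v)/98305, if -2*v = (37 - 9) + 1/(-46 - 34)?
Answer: -5117/3932200 ≈ -0.0013013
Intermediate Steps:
v = -2239/160 (v = -((37 - 9) + 1/(-46 - 34))/2 = -(28 + 1/(-80))/2 = -(28 - 1/80)/2 = -½*2239/80 = -2239/160 ≈ -13.994)
(40 + 12*v)/98305 = (40 + 12*(-2239/160))/98305 = (40 - 6717/40)*(1/98305) = -5117/40*1/98305 = -5117/3932200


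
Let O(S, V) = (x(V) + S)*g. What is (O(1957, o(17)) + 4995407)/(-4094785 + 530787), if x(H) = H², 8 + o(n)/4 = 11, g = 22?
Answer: -5041629/3563998 ≈ -1.4146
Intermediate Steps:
o(n) = 12 (o(n) = -32 + 4*11 = -32 + 44 = 12)
O(S, V) = 22*S + 22*V² (O(S, V) = (V² + S)*22 = (S + V²)*22 = 22*S + 22*V²)
(O(1957, o(17)) + 4995407)/(-4094785 + 530787) = ((22*1957 + 22*12²) + 4995407)/(-4094785 + 530787) = ((43054 + 22*144) + 4995407)/(-3563998) = ((43054 + 3168) + 4995407)*(-1/3563998) = (46222 + 4995407)*(-1/3563998) = 5041629*(-1/3563998) = -5041629/3563998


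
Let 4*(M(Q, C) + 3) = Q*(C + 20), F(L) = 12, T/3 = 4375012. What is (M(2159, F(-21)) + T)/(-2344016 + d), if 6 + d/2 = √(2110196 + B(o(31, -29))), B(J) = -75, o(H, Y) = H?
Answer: -1540296545227/274722941215 - 2628461*√2110121/549445882430 ≈ -5.6137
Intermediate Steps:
T = 13125036 (T = 3*4375012 = 13125036)
M(Q, C) = -3 + Q*(20 + C)/4 (M(Q, C) = -3 + (Q*(C + 20))/4 = -3 + (Q*(20 + C))/4 = -3 + Q*(20 + C)/4)
d = -12 + 2*√2110121 (d = -12 + 2*√(2110196 - 75) = -12 + 2*√2110121 ≈ 2893.3)
(M(2159, F(-21)) + T)/(-2344016 + d) = ((-3 + 5*2159 + (¼)*12*2159) + 13125036)/(-2344016 + (-12 + 2*√2110121)) = ((-3 + 10795 + 6477) + 13125036)/(-2344028 + 2*√2110121) = (17269 + 13125036)/(-2344028 + 2*√2110121) = 13142305/(-2344028 + 2*√2110121)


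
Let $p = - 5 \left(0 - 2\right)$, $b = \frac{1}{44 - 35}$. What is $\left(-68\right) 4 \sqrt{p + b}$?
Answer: $- \frac{272 \sqrt{91}}{3} \approx -864.91$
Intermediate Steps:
$b = \frac{1}{9} \approx 0.11111$
$p = 10$ ($p = \left(-5\right) \left(-2\right) = 10$)
$\left(-68\right) 4 \sqrt{p + b} = \left(-68\right) 4 \sqrt{10 + \frac{1}{9}} = - 272 \sqrt{\frac{91}{9}} = - 272 \frac{\sqrt{91}}{3} = - \frac{272 \sqrt{91}}{3}$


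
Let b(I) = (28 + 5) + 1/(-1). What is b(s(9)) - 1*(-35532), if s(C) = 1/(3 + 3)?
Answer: 35564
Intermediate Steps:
s(C) = ⅙ (s(C) = 1/6 = ⅙)
b(I) = 32 (b(I) = 33 - 1 = 32)
b(s(9)) - 1*(-35532) = 32 - 1*(-35532) = 32 + 35532 = 35564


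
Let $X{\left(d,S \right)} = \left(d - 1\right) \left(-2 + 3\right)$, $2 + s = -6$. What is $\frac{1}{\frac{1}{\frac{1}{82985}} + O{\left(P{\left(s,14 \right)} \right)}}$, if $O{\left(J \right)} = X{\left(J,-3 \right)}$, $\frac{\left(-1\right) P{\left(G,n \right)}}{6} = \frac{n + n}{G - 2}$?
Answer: $\frac{5}{415004} \approx 1.2048 \cdot 10^{-5}$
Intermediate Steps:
$s = -8$ ($s = -2 - 6 = -8$)
$P{\left(G,n \right)} = - \frac{12 n}{-2 + G}$ ($P{\left(G,n \right)} = - 6 \frac{n + n}{G - 2} = - 6 \frac{2 n}{-2 + G} = - \frac{12 n}{-2 + G}$)
$X{\left(d,S \right)} = -1 + d$ ($X{\left(d,S \right)} = \left(-1 + d\right) 1 = -1 + d$)
$O{\left(J \right)} = -1 + J$
$\frac{1}{\frac{1}{\frac{1}{82985}} + O{\left(P{\left(s,14 \right)} \right)}} = \frac{1}{\frac{1}{\frac{1}{82985}} - \left(1 + \frac{168}{-2 - 8}\right)} = \frac{1}{\frac{1}{\frac{1}{82985}} - \left(1 + \frac{168}{-10}\right)} = \frac{1}{82985 - \left(1 + 168 \left(- \frac{1}{10}\right)\right)} = \frac{1}{82985 + \left(-1 + \frac{84}{5}\right)} = \frac{1}{82985 + \frac{79}{5}} = \frac{1}{\frac{415004}{5}} = \frac{5}{415004}$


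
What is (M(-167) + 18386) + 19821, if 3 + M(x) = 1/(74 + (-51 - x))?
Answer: 7258761/190 ≈ 38204.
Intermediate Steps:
M(x) = -3 + 1/(23 - x) (M(x) = -3 + 1/(74 + (-51 - x)) = -3 + 1/(23 - x))
(M(-167) + 18386) + 19821 = ((68 - 3*(-167))/(-23 - 167) + 18386) + 19821 = ((68 + 501)/(-190) + 18386) + 19821 = (-1/190*569 + 18386) + 19821 = (-569/190 + 18386) + 19821 = 3492771/190 + 19821 = 7258761/190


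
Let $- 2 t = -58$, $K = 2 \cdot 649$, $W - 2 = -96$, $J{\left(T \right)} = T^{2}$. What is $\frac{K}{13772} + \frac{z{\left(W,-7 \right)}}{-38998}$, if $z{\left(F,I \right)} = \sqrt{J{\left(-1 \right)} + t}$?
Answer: $\frac{59}{626} - \frac{\sqrt{30}}{38998} \approx 0.094109$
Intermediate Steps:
$W = -94$ ($W = 2 - 96 = -94$)
$K = 1298$
$t = 29$ ($t = \left(- \frac{1}{2}\right) \left(-58\right) = 29$)
$z{\left(F,I \right)} = \sqrt{30}$ ($z{\left(F,I \right)} = \sqrt{\left(-1\right)^{2} + 29} = \sqrt{1 + 29} = \sqrt{30}$)
$\frac{K}{13772} + \frac{z{\left(W,-7 \right)}}{-38998} = \frac{1298}{13772} + \frac{\sqrt{30}}{-38998} = 1298 \cdot \frac{1}{13772} + \sqrt{30} \left(- \frac{1}{38998}\right) = \frac{59}{626} - \frac{\sqrt{30}}{38998}$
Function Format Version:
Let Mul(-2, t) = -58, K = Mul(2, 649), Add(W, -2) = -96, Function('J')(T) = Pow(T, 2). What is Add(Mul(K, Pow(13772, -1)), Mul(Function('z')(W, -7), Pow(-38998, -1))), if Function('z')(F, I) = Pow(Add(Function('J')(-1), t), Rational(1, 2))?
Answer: Add(Rational(59, 626), Mul(Rational(-1, 38998), Pow(30, Rational(1, 2)))) ≈ 0.094109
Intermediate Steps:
W = -94 (W = Add(2, -96) = -94)
K = 1298
t = 29 (t = Mul(Rational(-1, 2), -58) = 29)
Function('z')(F, I) = Pow(30, Rational(1, 2)) (Function('z')(F, I) = Pow(Add(Pow(-1, 2), 29), Rational(1, 2)) = Pow(Add(1, 29), Rational(1, 2)) = Pow(30, Rational(1, 2)))
Add(Mul(K, Pow(13772, -1)), Mul(Function('z')(W, -7), Pow(-38998, -1))) = Add(Mul(1298, Pow(13772, -1)), Mul(Pow(30, Rational(1, 2)), Pow(-38998, -1))) = Add(Mul(1298, Rational(1, 13772)), Mul(Pow(30, Rational(1, 2)), Rational(-1, 38998))) = Add(Rational(59, 626), Mul(Rational(-1, 38998), Pow(30, Rational(1, 2))))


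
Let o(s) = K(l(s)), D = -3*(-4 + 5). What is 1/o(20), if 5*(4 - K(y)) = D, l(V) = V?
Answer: 5/23 ≈ 0.21739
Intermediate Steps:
D = -3 (D = -3*1 = -3)
K(y) = 23/5 (K(y) = 4 - ⅕*(-3) = 4 + ⅗ = 23/5)
o(s) = 23/5
1/o(20) = 1/(23/5) = 5/23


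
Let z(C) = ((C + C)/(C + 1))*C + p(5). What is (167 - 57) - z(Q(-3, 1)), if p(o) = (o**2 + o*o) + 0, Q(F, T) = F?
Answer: 69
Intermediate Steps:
p(o) = 2*o**2 (p(o) = (o**2 + o**2) + 0 = 2*o**2 + 0 = 2*o**2)
z(C) = 50 + 2*C**2/(1 + C) (z(C) = ((C + C)/(C + 1))*C + 2*5**2 = ((2*C)/(1 + C))*C + 2*25 = (2*C/(1 + C))*C + 50 = 2*C**2/(1 + C) + 50 = 50 + 2*C**2/(1 + C))
(167 - 57) - z(Q(-3, 1)) = (167 - 57) - 2*(25 + (-3)**2 + 25*(-3))/(1 - 3) = 110 - 2*(25 + 9 - 75)/(-2) = 110 - 2*(-1)*(-41)/2 = 110 - 1*41 = 110 - 41 = 69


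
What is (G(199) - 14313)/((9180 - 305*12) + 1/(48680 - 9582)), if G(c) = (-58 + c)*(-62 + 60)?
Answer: -570635310/215820961 ≈ -2.6440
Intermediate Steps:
G(c) = 116 - 2*c (G(c) = (-58 + c)*(-2) = 116 - 2*c)
(G(199) - 14313)/((9180 - 305*12) + 1/(48680 - 9582)) = ((116 - 2*199) - 14313)/((9180 - 305*12) + 1/(48680 - 9582)) = ((116 - 398) - 14313)/((9180 - 3660) + 1/39098) = (-282 - 14313)/(5520 + 1/39098) = -14595/215820961/39098 = -14595*39098/215820961 = -570635310/215820961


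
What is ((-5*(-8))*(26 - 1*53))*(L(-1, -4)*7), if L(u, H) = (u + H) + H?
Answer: 68040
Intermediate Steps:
L(u, H) = u + 2*H (L(u, H) = (H + u) + H = u + 2*H)
((-5*(-8))*(26 - 1*53))*(L(-1, -4)*7) = ((-5*(-8))*(26 - 1*53))*((-1 + 2*(-4))*7) = (40*(26 - 53))*((-1 - 8)*7) = (40*(-27))*(-9*7) = -1080*(-63) = 68040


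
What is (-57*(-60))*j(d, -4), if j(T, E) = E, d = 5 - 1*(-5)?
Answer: -13680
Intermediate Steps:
d = 10 (d = 5 + 5 = 10)
(-57*(-60))*j(d, -4) = -57*(-60)*(-4) = 3420*(-4) = -13680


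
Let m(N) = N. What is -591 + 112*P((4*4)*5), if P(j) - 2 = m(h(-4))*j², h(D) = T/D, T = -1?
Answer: 178833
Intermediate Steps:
h(D) = -1/D
P(j) = 2 + j²/4 (P(j) = 2 + (-1/(-4))*j² = 2 + (-1*(-¼))*j² = 2 + j²/4)
-591 + 112*P((4*4)*5) = -591 + 112*(2 + ((4*4)*5)²/4) = -591 + 112*(2 + (16*5)²/4) = -591 + 112*(2 + (¼)*80²) = -591 + 112*(2 + (¼)*6400) = -591 + 112*(2 + 1600) = -591 + 112*1602 = -591 + 179424 = 178833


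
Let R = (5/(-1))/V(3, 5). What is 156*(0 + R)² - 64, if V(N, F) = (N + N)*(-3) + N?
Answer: -140/3 ≈ -46.667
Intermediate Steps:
V(N, F) = -5*N (V(N, F) = (2*N)*(-3) + N = -6*N + N = -5*N)
R = ⅓ (R = (5/(-1))/((-5*3)) = (5*(-1))/(-15) = -5*(-1/15) = ⅓ ≈ 0.33333)
156*(0 + R)² - 64 = 156*(0 + ⅓)² - 64 = 156*(⅓)² - 64 = 156*(⅑) - 64 = 52/3 - 64 = -140/3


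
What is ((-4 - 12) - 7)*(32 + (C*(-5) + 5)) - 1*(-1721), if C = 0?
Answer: 870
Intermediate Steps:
((-4 - 12) - 7)*(32 + (C*(-5) + 5)) - 1*(-1721) = ((-4 - 12) - 7)*(32 + (0*(-5) + 5)) - 1*(-1721) = (-16 - 7)*(32 + (0 + 5)) + 1721 = -23*(32 + 5) + 1721 = -23*37 + 1721 = -851 + 1721 = 870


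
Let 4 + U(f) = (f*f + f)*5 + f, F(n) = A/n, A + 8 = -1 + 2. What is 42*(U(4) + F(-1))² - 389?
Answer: 480469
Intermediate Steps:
A = -7 (A = -8 + (-1 + 2) = -8 + 1 = -7)
F(n) = -7/n
U(f) = -4 + 5*f² + 6*f (U(f) = -4 + ((f*f + f)*5 + f) = -4 + ((f² + f)*5 + f) = -4 + ((f + f²)*5 + f) = -4 + ((5*f + 5*f²) + f) = -4 + (5*f² + 6*f) = -4 + 5*f² + 6*f)
42*(U(4) + F(-1))² - 389 = 42*((-4 + 5*4² + 6*4) - 7/(-1))² - 389 = 42*((-4 + 5*16 + 24) - 7*(-1))² - 389 = 42*((-4 + 80 + 24) + 7)² - 389 = 42*(100 + 7)² - 389 = 42*107² - 389 = 42*11449 - 389 = 480858 - 389 = 480469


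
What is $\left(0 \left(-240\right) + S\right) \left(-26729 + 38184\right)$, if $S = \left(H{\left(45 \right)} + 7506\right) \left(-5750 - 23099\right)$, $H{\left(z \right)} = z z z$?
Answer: $-32594122511145$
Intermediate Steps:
$H{\left(z \right)} = z^{3}$ ($H{\left(z \right)} = z^{2} z = z^{3}$)
$S = -2845405719$ ($S = \left(45^{3} + 7506\right) \left(-5750 - 23099\right) = \left(91125 + 7506\right) \left(-28849\right) = 98631 \left(-28849\right) = -2845405719$)
$\left(0 \left(-240\right) + S\right) \left(-26729 + 38184\right) = \left(0 \left(-240\right) - 2845405719\right) \left(-26729 + 38184\right) = \left(0 - 2845405719\right) 11455 = \left(-2845405719\right) 11455 = -32594122511145$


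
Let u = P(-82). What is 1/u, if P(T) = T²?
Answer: 1/6724 ≈ 0.00014872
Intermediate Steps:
u = 6724 (u = (-82)² = 6724)
1/u = 1/6724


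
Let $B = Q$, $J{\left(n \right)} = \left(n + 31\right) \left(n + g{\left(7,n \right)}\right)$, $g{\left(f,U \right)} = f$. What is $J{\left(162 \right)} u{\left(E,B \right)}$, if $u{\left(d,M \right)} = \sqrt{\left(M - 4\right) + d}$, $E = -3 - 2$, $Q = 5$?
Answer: $65234 i \approx 65234.0 i$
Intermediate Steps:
$J{\left(n \right)} = \left(7 + n\right) \left(31 + n\right)$ ($J{\left(n \right)} = \left(n + 31\right) \left(n + 7\right) = \left(31 + n\right) \left(7 + n\right) = \left(7 + n\right) \left(31 + n\right)$)
$E = -5$
$B = 5$
$u{\left(d,M \right)} = \sqrt{-4 + M + d}$ ($u{\left(d,M \right)} = \sqrt{\left(-4 + M\right) + d} = \sqrt{-4 + M + d}$)
$J{\left(162 \right)} u{\left(E,B \right)} = \left(217 + 162^{2} + 38 \cdot 162\right) \sqrt{-4 + 5 - 5} = \left(217 + 26244 + 6156\right) \sqrt{-4} = 32617 \cdot 2 i = 65234 i$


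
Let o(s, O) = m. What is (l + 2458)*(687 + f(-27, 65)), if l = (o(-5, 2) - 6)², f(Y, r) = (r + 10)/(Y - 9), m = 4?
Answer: 10117589/6 ≈ 1.6863e+6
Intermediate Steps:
o(s, O) = 4
f(Y, r) = (10 + r)/(-9 + Y)
l = 4 (l = (4 - 6)² = (-2)² = 4)
(l + 2458)*(687 + f(-27, 65)) = (4 + 2458)*(687 + (10 + 65)/(-9 - 27)) = 2462*(687 + 75/(-36)) = 2462*(687 - 1/36*75) = 2462*(687 - 25/12) = 2462*(8219/12) = 10117589/6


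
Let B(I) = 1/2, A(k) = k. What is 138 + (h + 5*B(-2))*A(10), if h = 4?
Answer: 203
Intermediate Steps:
B(I) = 1/2
138 + (h + 5*B(-2))*A(10) = 138 + (4 + 5*(1/2))*10 = 138 + (4 + 5/2)*10 = 138 + (13/2)*10 = 138 + 65 = 203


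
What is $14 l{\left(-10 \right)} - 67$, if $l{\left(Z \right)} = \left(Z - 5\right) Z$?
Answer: $2033$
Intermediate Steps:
$l{\left(Z \right)} = Z \left(-5 + Z\right)$ ($l{\left(Z \right)} = \left(-5 + Z\right) Z = Z \left(-5 + Z\right)$)
$14 l{\left(-10 \right)} - 67 = 14 \left(- 10 \left(-5 - 10\right)\right) - 67 = 14 \left(\left(-10\right) \left(-15\right)\right) - 67 = 14 \cdot 150 - 67 = 2100 - 67 = 2033$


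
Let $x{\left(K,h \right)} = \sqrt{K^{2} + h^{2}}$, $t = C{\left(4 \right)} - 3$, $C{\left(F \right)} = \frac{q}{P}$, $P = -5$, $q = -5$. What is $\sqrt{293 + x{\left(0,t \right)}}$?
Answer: $\sqrt{295} \approx 17.176$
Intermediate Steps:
$C{\left(F \right)} = 1$ ($C{\left(F \right)} = - \frac{5}{-5} = \left(-5\right) \left(- \frac{1}{5}\right) = 1$)
$t = -2$ ($t = 1 - 3 = -2$)
$\sqrt{293 + x{\left(0,t \right)}} = \sqrt{293 + \sqrt{0^{2} + \left(-2\right)^{2}}} = \sqrt{293 + \sqrt{0 + 4}} = \sqrt{293 + \sqrt{4}} = \sqrt{293 + 2} = \sqrt{295}$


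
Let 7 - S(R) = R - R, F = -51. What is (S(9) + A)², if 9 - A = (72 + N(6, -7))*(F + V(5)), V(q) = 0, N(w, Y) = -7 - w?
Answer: 9150625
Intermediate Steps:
S(R) = 7 (S(R) = 7 - (R - R) = 7 - 1*0 = 7 + 0 = 7)
A = 3018 (A = 9 - (72 + (-7 - 1*6))*(-51 + 0) = 9 - (72 + (-7 - 6))*(-51) = 9 - (72 - 13)*(-51) = 9 - 59*(-51) = 9 - 1*(-3009) = 9 + 3009 = 3018)
(S(9) + A)² = (7 + 3018)² = 3025² = 9150625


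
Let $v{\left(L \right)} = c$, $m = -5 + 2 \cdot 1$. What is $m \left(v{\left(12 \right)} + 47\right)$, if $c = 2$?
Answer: $-147$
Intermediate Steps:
$m = -3$ ($m = -5 + 2 = -3$)
$v{\left(L \right)} = 2$
$m \left(v{\left(12 \right)} + 47\right) = - 3 \left(2 + 47\right) = \left(-3\right) 49 = -147$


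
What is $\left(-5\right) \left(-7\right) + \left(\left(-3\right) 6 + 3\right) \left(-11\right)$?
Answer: $200$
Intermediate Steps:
$\left(-5\right) \left(-7\right) + \left(\left(-3\right) 6 + 3\right) \left(-11\right) = 35 + \left(-18 + 3\right) \left(-11\right) = 35 - -165 = 35 + 165 = 200$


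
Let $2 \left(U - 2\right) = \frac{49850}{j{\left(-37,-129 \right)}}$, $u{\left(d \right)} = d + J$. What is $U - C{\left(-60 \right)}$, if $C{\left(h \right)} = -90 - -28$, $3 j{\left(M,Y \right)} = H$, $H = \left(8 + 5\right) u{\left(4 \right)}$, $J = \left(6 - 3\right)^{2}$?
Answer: $\frac{85591}{169} \approx 506.46$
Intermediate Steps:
$J = 9$ ($J = 3^{2} = 9$)
$u{\left(d \right)} = 9 + d$ ($u{\left(d \right)} = d + 9 = 9 + d$)
$H = 169$ ($H = \left(8 + 5\right) \left(9 + 4\right) = 13 \cdot 13 = 169$)
$j{\left(M,Y \right)} = \frac{169}{3}$ ($j{\left(M,Y \right)} = \frac{1}{3} \cdot 169 = \frac{169}{3}$)
$C{\left(h \right)} = -62$ ($C{\left(h \right)} = -90 + 28 = -62$)
$U = \frac{75113}{169}$ ($U = 2 + \frac{49850 \frac{1}{\frac{169}{3}}}{2} = 2 + \frac{49850 \cdot \frac{3}{169}}{2} = 2 + \frac{1}{2} \cdot \frac{149550}{169} = 2 + \frac{74775}{169} = \frac{75113}{169} \approx 444.46$)
$U - C{\left(-60 \right)} = \frac{75113}{169} - -62 = \frac{75113}{169} + 62 = \frac{85591}{169}$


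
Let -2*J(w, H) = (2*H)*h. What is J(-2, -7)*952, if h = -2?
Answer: -13328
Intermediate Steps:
J(w, H) = 2*H (J(w, H) = -2*H*(-2)/2 = -(-2)*H = 2*H)
J(-2, -7)*952 = (2*(-7))*952 = -14*952 = -13328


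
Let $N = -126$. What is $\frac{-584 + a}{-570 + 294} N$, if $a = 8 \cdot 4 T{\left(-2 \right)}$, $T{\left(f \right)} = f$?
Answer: $- \frac{6804}{23} \approx -295.83$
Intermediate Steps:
$a = -64$ ($a = 8 \cdot 4 \left(-2\right) = 32 \left(-2\right) = -64$)
$\frac{-584 + a}{-570 + 294} N = \frac{-584 - 64}{-570 + 294} \left(-126\right) = - \frac{648}{-276} \left(-126\right) = \left(-648\right) \left(- \frac{1}{276}\right) \left(-126\right) = \frac{54}{23} \left(-126\right) = - \frac{6804}{23}$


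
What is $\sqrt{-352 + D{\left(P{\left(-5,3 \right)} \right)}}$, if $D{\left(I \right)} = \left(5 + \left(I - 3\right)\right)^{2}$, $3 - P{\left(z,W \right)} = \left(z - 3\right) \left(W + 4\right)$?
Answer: $\sqrt{3369} \approx 58.043$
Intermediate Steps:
$P{\left(z,W \right)} = 3 - \left(-3 + z\right) \left(4 + W\right)$ ($P{\left(z,W \right)} = 3 - \left(z - 3\right) \left(W + 4\right) = 3 - \left(-3 + z\right) \left(4 + W\right)$)
$D{\left(I \right)} = \left(2 + I\right)^{2}$ ($D{\left(I \right)} = \left(5 + \left(I - 3\right)\right)^{2} = \left(5 + \left(-3 + I\right)\right)^{2} = \left(2 + I\right)^{2}$)
$\sqrt{-352 + D{\left(P{\left(-5,3 \right)} \right)}} = \sqrt{-352 + \left(2 + \left(15 - -20 + 3 \cdot 3 - 3 \left(-5\right)\right)\right)^{2}} = \sqrt{-352 + \left(2 + \left(15 + 20 + 9 + 15\right)\right)^{2}} = \sqrt{-352 + \left(2 + 59\right)^{2}} = \sqrt{-352 + 61^{2}} = \sqrt{-352 + 3721} = \sqrt{3369}$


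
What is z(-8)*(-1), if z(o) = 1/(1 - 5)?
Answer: ¼ ≈ 0.25000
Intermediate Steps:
z(o) = -¼ (z(o) = 1/(-4) = -¼)
z(-8)*(-1) = -¼*(-1) = ¼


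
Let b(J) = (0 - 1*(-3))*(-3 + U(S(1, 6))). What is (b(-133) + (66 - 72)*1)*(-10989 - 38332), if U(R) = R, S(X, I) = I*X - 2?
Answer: 147963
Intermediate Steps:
S(X, I) = -2 + I*X
b(J) = 3 (b(J) = (0 - 1*(-3))*(-3 + (-2 + 6*1)) = (0 + 3)*(-3 + (-2 + 6)) = 3*(-3 + 4) = 3*1 = 3)
(b(-133) + (66 - 72)*1)*(-10989 - 38332) = (3 + (66 - 72)*1)*(-10989 - 38332) = (3 - 6*1)*(-49321) = (3 - 6)*(-49321) = -3*(-49321) = 147963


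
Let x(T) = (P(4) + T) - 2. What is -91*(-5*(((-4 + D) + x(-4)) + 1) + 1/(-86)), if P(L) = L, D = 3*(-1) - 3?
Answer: -430339/86 ≈ -5003.9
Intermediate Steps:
D = -6 (D = -3 - 3 = -6)
x(T) = 2 + T (x(T) = (4 + T) - 2 = 2 + T)
-91*(-5*(((-4 + D) + x(-4)) + 1) + 1/(-86)) = -91*(-5*(((-4 - 6) + (2 - 4)) + 1) + 1/(-86)) = -91*(-5*((-10 - 2) + 1) - 1/86) = -91*(-5*(-12 + 1) - 1/86) = -91*(-5*(-11) - 1/86) = -91*(55 - 1/86) = -91*4729/86 = -430339/86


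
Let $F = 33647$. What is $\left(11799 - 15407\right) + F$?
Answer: $30039$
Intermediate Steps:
$\left(11799 - 15407\right) + F = \left(11799 - 15407\right) + 33647 = -3608 + 33647 = 30039$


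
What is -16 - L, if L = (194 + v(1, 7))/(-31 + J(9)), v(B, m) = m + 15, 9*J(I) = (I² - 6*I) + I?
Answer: -8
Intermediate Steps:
J(I) = -5*I/9 + I²/9 (J(I) = ((I² - 6*I) + I)/9 = (I² - 5*I)/9 = -5*I/9 + I²/9)
v(B, m) = 15 + m
L = -8 (L = (194 + (15 + 7))/(-31 + (⅑)*9*(-5 + 9)) = (194 + 22)/(-31 + (⅑)*9*4) = 216/(-31 + 4) = 216/(-27) = 216*(-1/27) = -8)
-16 - L = -16 - 1*(-8) = -16 + 8 = -8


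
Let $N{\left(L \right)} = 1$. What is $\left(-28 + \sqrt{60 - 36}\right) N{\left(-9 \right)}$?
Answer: $-28 + 2 \sqrt{6} \approx -23.101$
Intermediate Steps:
$\left(-28 + \sqrt{60 - 36}\right) N{\left(-9 \right)} = \left(-28 + \sqrt{60 - 36}\right) 1 = \left(-28 + \sqrt{24}\right) 1 = \left(-28 + 2 \sqrt{6}\right) 1 = -28 + 2 \sqrt{6}$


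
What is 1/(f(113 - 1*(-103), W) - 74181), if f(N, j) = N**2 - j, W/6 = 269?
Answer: -1/29139 ≈ -3.4318e-5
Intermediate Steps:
W = 1614 (W = 6*269 = 1614)
1/(f(113 - 1*(-103), W) - 74181) = 1/(((113 - 1*(-103))**2 - 1*1614) - 74181) = 1/(((113 + 103)**2 - 1614) - 74181) = 1/((216**2 - 1614) - 74181) = 1/((46656 - 1614) - 74181) = 1/(45042 - 74181) = 1/(-29139) = -1/29139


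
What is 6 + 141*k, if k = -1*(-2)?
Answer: 288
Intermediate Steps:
k = 2
6 + 141*k = 6 + 141*2 = 6 + 282 = 288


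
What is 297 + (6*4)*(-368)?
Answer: -8535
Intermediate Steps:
297 + (6*4)*(-368) = 297 + 24*(-368) = 297 - 8832 = -8535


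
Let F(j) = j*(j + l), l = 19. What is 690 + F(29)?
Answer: 2082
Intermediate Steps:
F(j) = j*(19 + j) (F(j) = j*(j + 19) = j*(19 + j))
690 + F(29) = 690 + 29*(19 + 29) = 690 + 29*48 = 690 + 1392 = 2082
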